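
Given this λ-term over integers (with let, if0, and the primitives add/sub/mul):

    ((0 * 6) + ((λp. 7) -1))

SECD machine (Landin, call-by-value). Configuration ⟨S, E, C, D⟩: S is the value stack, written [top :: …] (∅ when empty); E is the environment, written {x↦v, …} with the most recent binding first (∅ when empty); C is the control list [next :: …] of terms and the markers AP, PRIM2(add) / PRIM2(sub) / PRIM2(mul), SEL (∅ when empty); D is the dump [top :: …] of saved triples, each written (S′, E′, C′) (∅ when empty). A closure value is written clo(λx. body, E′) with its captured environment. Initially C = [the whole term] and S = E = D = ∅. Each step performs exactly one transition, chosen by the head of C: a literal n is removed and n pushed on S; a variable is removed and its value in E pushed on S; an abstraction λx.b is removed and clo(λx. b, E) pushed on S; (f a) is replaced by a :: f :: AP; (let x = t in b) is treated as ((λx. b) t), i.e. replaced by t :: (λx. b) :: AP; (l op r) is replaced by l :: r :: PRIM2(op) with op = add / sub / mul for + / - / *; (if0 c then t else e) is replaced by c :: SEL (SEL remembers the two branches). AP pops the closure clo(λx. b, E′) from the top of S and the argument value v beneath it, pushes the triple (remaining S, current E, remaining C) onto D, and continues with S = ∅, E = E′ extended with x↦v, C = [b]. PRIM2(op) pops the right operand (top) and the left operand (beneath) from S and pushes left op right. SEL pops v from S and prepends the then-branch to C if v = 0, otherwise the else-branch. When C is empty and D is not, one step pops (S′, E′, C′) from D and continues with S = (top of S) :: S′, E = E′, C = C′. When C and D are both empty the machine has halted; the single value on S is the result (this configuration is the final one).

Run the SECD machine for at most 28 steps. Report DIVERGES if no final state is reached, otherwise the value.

t=0: <S=∅, E=∅, C=[((0 * 6) + ((λp. 7) -1))], D=∅>
t=1: <S=∅, E=∅, C=[(0 * 6) :: ((λp. 7) -1) :: PRIM2(add)], D=∅>
t=2: <S=∅, E=∅, C=[0 :: 6 :: PRIM2(mul) :: ((λp. 7) -1) :: PRIM2(add)], D=∅>
t=3: <S=[0], E=∅, C=[6 :: PRIM2(mul) :: ((λp. 7) -1) :: PRIM2(add)], D=∅>
t=4: <S=[6 :: 0], E=∅, C=[PRIM2(mul) :: ((λp. 7) -1) :: PRIM2(add)], D=∅>
t=5: <S=[0], E=∅, C=[((λp. 7) -1) :: PRIM2(add)], D=∅>
t=6: <S=[0], E=∅, C=[-1 :: (λp. 7) :: AP :: PRIM2(add)], D=∅>
t=7: <S=[-1 :: 0], E=∅, C=[(λp. 7) :: AP :: PRIM2(add)], D=∅>
t=8: <S=[clo(λp. 7, ∅) :: -1 :: 0], E=∅, C=[AP :: PRIM2(add)], D=∅>
t=9: <S=∅, E={p↦-1}, C=[7], D=[([0], ∅, [PRIM2(add)])]>
t=10: <S=[7], E={p↦-1}, C=∅, D=[([0], ∅, [PRIM2(add)])]>
t=11: <S=[7 :: 0], E=∅, C=[PRIM2(add)], D=∅>
t=12: <S=[7], E=∅, C=∅, D=∅>
→ final value 7

Answer: 7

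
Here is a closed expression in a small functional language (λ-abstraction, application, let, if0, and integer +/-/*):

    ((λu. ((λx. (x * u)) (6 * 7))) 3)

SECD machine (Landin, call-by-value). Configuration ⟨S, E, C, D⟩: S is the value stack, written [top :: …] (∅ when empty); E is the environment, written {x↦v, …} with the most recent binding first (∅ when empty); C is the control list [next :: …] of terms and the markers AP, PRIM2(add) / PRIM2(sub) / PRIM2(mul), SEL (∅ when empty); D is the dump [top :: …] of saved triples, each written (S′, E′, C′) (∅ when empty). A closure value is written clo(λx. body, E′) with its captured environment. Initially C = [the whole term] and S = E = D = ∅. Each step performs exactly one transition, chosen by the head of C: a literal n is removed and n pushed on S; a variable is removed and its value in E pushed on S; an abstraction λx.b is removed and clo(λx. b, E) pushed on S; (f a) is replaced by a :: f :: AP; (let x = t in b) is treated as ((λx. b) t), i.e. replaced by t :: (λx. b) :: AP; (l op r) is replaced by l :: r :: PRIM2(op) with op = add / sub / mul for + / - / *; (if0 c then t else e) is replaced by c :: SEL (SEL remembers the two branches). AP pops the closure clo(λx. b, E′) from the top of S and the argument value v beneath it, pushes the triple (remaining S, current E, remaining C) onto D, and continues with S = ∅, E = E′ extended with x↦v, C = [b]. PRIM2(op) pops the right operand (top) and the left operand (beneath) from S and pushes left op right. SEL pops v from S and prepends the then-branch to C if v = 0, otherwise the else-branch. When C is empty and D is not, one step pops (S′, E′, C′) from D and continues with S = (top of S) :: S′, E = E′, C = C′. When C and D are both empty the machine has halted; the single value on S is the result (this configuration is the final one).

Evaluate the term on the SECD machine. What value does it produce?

t=0: <S=∅, E=∅, C=[((λu. ((λx. (x * u)) (6 * 7))) 3)], D=∅>
t=1: <S=∅, E=∅, C=[3 :: (λu. ((λx. (x * u)) (6 * 7))) :: AP], D=∅>
t=2: <S=[3], E=∅, C=[(λu. ((λx. (x * u)) (6 * 7))) :: AP], D=∅>
t=3: <S=[clo(λu. ((λx. (x * u)) (6 * 7)), ∅) :: 3], E=∅, C=[AP], D=∅>
t=4: <S=∅, E={u↦3}, C=[((λx. (x * u)) (6 * 7))], D=[(∅, ∅, ∅)]>
t=5: <S=∅, E={u↦3}, C=[(6 * 7) :: (λx. (x * u)) :: AP], D=[(∅, ∅, ∅)]>
t=6: <S=∅, E={u↦3}, C=[6 :: 7 :: PRIM2(mul) :: (λx. (x * u)) :: AP], D=[(∅, ∅, ∅)]>
t=7: <S=[6], E={u↦3}, C=[7 :: PRIM2(mul) :: (λx. (x * u)) :: AP], D=[(∅, ∅, ∅)]>
t=8: <S=[7 :: 6], E={u↦3}, C=[PRIM2(mul) :: (λx. (x * u)) :: AP], D=[(∅, ∅, ∅)]>
t=9: <S=[42], E={u↦3}, C=[(λx. (x * u)) :: AP], D=[(∅, ∅, ∅)]>
t=10: <S=[clo(λx. (x * u), {u↦3}) :: 42], E={u↦3}, C=[AP], D=[(∅, ∅, ∅)]>
t=11: <S=∅, E={x↦42, u↦3}, C=[(x * u)], D=[(∅, {u↦3}, ∅) :: (∅, ∅, ∅)]>
t=12: <S=∅, E={x↦42, u↦3}, C=[x :: u :: PRIM2(mul)], D=[(∅, {u↦3}, ∅) :: (∅, ∅, ∅)]>
t=13: <S=[42], E={x↦42, u↦3}, C=[u :: PRIM2(mul)], D=[(∅, {u↦3}, ∅) :: (∅, ∅, ∅)]>
t=14: <S=[3 :: 42], E={x↦42, u↦3}, C=[PRIM2(mul)], D=[(∅, {u↦3}, ∅) :: (∅, ∅, ∅)]>
t=15: <S=[126], E={x↦42, u↦3}, C=∅, D=[(∅, {u↦3}, ∅) :: (∅, ∅, ∅)]>
t=16: <S=[126], E={u↦3}, C=∅, D=[(∅, ∅, ∅)]>
t=17: <S=[126], E=∅, C=∅, D=∅>
→ final value 126

Answer: 126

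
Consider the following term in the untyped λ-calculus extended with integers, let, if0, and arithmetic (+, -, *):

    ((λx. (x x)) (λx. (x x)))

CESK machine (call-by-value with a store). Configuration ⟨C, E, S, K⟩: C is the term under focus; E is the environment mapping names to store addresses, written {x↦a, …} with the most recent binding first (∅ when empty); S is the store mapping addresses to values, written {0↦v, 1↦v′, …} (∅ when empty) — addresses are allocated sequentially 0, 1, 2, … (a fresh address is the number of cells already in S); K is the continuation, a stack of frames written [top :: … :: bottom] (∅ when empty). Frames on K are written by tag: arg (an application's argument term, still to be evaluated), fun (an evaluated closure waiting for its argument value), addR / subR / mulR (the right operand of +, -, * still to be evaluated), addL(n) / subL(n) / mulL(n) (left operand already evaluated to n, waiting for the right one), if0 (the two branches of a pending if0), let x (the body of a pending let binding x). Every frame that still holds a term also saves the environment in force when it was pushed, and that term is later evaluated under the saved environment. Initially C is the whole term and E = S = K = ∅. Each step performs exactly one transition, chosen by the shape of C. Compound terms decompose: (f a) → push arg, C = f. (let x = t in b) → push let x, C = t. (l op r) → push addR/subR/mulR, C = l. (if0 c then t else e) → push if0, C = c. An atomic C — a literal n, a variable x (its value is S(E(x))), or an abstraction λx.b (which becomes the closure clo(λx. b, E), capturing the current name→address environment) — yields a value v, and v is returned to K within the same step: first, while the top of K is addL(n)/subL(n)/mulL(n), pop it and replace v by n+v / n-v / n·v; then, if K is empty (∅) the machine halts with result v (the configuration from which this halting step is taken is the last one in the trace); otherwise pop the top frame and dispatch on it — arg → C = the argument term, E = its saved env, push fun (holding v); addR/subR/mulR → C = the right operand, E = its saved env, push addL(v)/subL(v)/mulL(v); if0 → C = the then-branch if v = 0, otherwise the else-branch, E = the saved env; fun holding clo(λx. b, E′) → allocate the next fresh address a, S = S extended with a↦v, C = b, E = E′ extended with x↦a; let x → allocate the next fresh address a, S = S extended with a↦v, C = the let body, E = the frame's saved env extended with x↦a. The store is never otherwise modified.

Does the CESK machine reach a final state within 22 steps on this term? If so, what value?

Answer: DIVERGES (no final state within 22 steps)

Machine steps:
t=0: ⟨C=((λx. (x x)) (λx. (x x))); E=∅; S=∅; K=∅⟩
t=1: ⟨C=(λx. (x x)); E=∅; S=∅; K=[arg]⟩
t=2: ⟨C=(λx. (x x)); E=∅; S=∅; K=[fun]⟩
t=3: ⟨C=(x x); E={x↦0}; S={0↦clo(λx. (x x), ∅)}; K=∅⟩
t=4: ⟨C=x; E={x↦0}; S={0↦clo(λx. (x x), ∅)}; K=[arg]⟩
t=5: ⟨C=x; E={x↦0}; S={0↦clo(λx. (x x), ∅)}; K=[fun]⟩
t=6: ⟨C=(x x); E={x↦1}; S={0↦clo(λx. (x x), ∅), 1↦clo(λx. (x x), ∅)}; K=∅⟩
t=7: ⟨C=x; E={x↦1}; S={0↦clo(λx. (x x), ∅), 1↦clo(λx. (x x), ∅)}; K=[arg]⟩
t=8: ⟨C=x; E={x↦1}; S={0↦clo(λx. (x x), ∅), 1↦clo(λx. (x x), ∅)}; K=[fun]⟩
t=9: ⟨C=(x x); E={x↦2}; S={0↦clo(λx. (x x), ∅), 1↦clo(λx. (x x), ∅), 2↦clo(λx. (x x), ∅)}; K=∅⟩
t=10: ⟨C=x; E={x↦2}; S={0↦clo(λx. (x x), ∅), 1↦clo(λx. (x x), ∅), 2↦clo(λx. (x x), ∅)}; K=[arg]⟩
t=11: ⟨C=x; E={x↦2}; S={0↦clo(λx. (x x), ∅), 1↦clo(λx. (x x), ∅), 2↦clo(λx. (x x), ∅)}; K=[fun]⟩
t=12: ⟨C=(x x); E={x↦3}; S={0↦clo(λx. (x x), ∅), 1↦clo(λx. (x x), ∅), 2↦clo(λx. (x x), ∅), 3↦clo(λx. (x x), ∅)}; K=∅⟩
t=13: ⟨C=x; E={x↦3}; S={0↦clo(λx. (x x), ∅), 1↦clo(λx. (x x), ∅), 2↦clo(λx. (x x), ∅), 3↦clo(λx. (x x), ∅)}; K=[arg]⟩
t=14: ⟨C=x; E={x↦3}; S={0↦clo(λx. (x x), ∅), 1↦clo(λx. (x x), ∅), 2↦clo(λx. (x x), ∅), 3↦clo(λx. (x x), ∅)}; K=[fun]⟩
t=15: ⟨C=(x x); E={x↦4}; S={0↦clo(λx. (x x), ∅), 1↦clo(λx. (x x), ∅), 2↦clo(λx. (x x), ∅), 3↦clo(λx. (x x), ∅), 4↦clo(λx. (x x), ∅)}; K=∅⟩
t=16: ⟨C=x; E={x↦4}; S={0↦clo(λx. (x x), ∅), 1↦clo(λx. (x x), ∅), 2↦clo(λx. (x x), ∅), 3↦clo(λx. (x x), ∅), 4↦clo(λx. (x x), ∅)}; K=[arg]⟩
t=17: ⟨C=x; E={x↦4}; S={0↦clo(λx. (x x), ∅), 1↦clo(λx. (x x), ∅), 2↦clo(λx. (x x), ∅), 3↦clo(λx. (x x), ∅), 4↦clo(λx. (x x), ∅)}; K=[fun]⟩
t=18: ⟨C=(x x); E={x↦5}; S={0↦clo(λx. (x x), ∅), 1↦clo(λx. (x x), ∅), 2↦clo(λx. (x x), ∅), 3↦clo(λx. (x x), ∅), 4↦clo(λx. (x x), ∅), 5↦clo(λx. (x x), ∅)}; K=∅⟩
t=19: ⟨C=x; E={x↦5}; S={0↦clo(λx. (x x), ∅), 1↦clo(λx. (x x), ∅), 2↦clo(λx. (x x), ∅), 3↦clo(λx. (x x), ∅), 4↦clo(λx. (x x), ∅), 5↦clo(λx. (x x), ∅)}; K=[arg]⟩
t=20: ⟨C=x; E={x↦5}; S={0↦clo(λx. (x x), ∅), 1↦clo(λx. (x x), ∅), 2↦clo(λx. (x x), ∅), 3↦clo(λx. (x x), ∅), 4↦clo(λx. (x x), ∅), 5↦clo(λx. (x x), ∅)}; K=[fun]⟩
t=21: ⟨C=(x x); E={x↦6}; S={0↦clo(λx. (x x), ∅), 1↦clo(λx. (x x), ∅), 2↦clo(λx. (x x), ∅), 3↦clo(λx. (x x), ∅), 4↦clo(λx. (x x), ∅), 5↦clo(λx. (x x), ∅), 6↦clo(λx. (x x), ∅)}; K=∅⟩
t=22: ⟨C=x; E={x↦6}; S={0↦clo(λx. (x x), ∅), 1↦clo(λx. (x x), ∅), 2↦clo(λx. (x x), ∅), 3↦clo(λx. (x x), ∅), 4↦clo(λx. (x x), ∅), 5↦clo(λx. (x x), ∅), 6↦clo(λx. (x x), ∅)}; K=[arg]⟩
→ 22 transitions taken and the configuration is still not final: no result within 22 steps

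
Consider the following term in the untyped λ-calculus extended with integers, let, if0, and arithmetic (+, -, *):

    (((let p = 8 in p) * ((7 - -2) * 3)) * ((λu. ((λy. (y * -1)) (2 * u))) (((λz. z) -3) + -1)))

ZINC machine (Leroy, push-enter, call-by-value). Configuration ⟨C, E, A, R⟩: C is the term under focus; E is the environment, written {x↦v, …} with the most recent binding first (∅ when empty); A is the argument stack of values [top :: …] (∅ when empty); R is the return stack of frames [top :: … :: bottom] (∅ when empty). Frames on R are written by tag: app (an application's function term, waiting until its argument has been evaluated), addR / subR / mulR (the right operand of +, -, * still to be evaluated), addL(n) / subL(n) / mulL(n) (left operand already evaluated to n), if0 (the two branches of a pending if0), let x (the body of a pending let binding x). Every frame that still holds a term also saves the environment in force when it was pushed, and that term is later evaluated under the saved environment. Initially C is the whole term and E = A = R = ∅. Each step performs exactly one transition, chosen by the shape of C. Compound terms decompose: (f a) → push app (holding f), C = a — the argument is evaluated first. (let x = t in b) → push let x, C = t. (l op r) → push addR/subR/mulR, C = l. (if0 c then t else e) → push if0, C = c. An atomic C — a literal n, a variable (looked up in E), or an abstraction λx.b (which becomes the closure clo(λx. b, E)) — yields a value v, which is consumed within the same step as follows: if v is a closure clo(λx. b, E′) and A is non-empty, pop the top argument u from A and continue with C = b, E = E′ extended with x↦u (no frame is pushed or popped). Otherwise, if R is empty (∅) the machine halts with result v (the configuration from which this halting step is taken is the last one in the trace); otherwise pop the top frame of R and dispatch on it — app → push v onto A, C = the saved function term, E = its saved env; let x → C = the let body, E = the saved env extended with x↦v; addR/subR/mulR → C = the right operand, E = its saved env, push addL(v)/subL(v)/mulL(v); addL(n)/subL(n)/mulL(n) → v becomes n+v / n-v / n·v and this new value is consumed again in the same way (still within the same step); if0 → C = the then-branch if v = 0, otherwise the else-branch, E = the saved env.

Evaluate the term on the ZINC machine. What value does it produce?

Answer: 1728

Derivation:
step 0: ⟨C=(((let p = 8 in p) * ((7 - -2) * 3)) * ((λu. ((λy. (y * -1)) (2 * u))) (((λz. z) -3) + -1))); E=∅; A=∅; R=∅⟩
step 1: ⟨C=((let p = 8 in p) * ((7 - -2) * 3)); E=∅; A=∅; R=[mulR]⟩
step 2: ⟨C=(let p = 8 in p); E=∅; A=∅; R=[mulR :: mulR]⟩
step 3: ⟨C=8; E=∅; A=∅; R=[let p :: mulR :: mulR]⟩
step 4: ⟨C=p; E={p↦8}; A=∅; R=[mulR :: mulR]⟩
step 5: ⟨C=((7 - -2) * 3); E=∅; A=∅; R=[mulL(8) :: mulR]⟩
step 6: ⟨C=(7 - -2); E=∅; A=∅; R=[mulR :: mulL(8) :: mulR]⟩
step 7: ⟨C=7; E=∅; A=∅; R=[subR :: mulR :: mulL(8) :: mulR]⟩
step 8: ⟨C=-2; E=∅; A=∅; R=[subL(7) :: mulR :: mulL(8) :: mulR]⟩
step 9: ⟨C=3; E=∅; A=∅; R=[mulL(9) :: mulL(8) :: mulR]⟩
step 10: ⟨C=((λu. ((λy. (y * -1)) (2 * u))) (((λz. z) -3) + -1)); E=∅; A=∅; R=[mulL(216)]⟩
step 11: ⟨C=(((λz. z) -3) + -1); E=∅; A=∅; R=[app :: mulL(216)]⟩
step 12: ⟨C=((λz. z) -3); E=∅; A=∅; R=[addR :: app :: mulL(216)]⟩
step 13: ⟨C=-3; E=∅; A=∅; R=[app :: addR :: app :: mulL(216)]⟩
step 14: ⟨C=(λz. z); E=∅; A=[-3]; R=[addR :: app :: mulL(216)]⟩
step 15: ⟨C=z; E={z↦-3}; A=∅; R=[addR :: app :: mulL(216)]⟩
step 16: ⟨C=-1; E=∅; A=∅; R=[addL(-3) :: app :: mulL(216)]⟩
step 17: ⟨C=(λu. ((λy. (y * -1)) (2 * u))); E=∅; A=[-4]; R=[mulL(216)]⟩
step 18: ⟨C=((λy. (y * -1)) (2 * u)); E={u↦-4}; A=∅; R=[mulL(216)]⟩
step 19: ⟨C=(2 * u); E={u↦-4}; A=∅; R=[app :: mulL(216)]⟩
step 20: ⟨C=2; E={u↦-4}; A=∅; R=[mulR :: app :: mulL(216)]⟩
step 21: ⟨C=u; E={u↦-4}; A=∅; R=[mulL(2) :: app :: mulL(216)]⟩
step 22: ⟨C=(λy. (y * -1)); E={u↦-4}; A=[-8]; R=[mulL(216)]⟩
step 23: ⟨C=(y * -1); E={y↦-8, u↦-4}; A=∅; R=[mulL(216)]⟩
step 24: ⟨C=y; E={y↦-8, u↦-4}; A=∅; R=[mulR :: mulL(216)]⟩
step 25: ⟨C=-1; E={y↦-8, u↦-4}; A=∅; R=[mulL(-8) :: mulL(216)]⟩
→ final value 1728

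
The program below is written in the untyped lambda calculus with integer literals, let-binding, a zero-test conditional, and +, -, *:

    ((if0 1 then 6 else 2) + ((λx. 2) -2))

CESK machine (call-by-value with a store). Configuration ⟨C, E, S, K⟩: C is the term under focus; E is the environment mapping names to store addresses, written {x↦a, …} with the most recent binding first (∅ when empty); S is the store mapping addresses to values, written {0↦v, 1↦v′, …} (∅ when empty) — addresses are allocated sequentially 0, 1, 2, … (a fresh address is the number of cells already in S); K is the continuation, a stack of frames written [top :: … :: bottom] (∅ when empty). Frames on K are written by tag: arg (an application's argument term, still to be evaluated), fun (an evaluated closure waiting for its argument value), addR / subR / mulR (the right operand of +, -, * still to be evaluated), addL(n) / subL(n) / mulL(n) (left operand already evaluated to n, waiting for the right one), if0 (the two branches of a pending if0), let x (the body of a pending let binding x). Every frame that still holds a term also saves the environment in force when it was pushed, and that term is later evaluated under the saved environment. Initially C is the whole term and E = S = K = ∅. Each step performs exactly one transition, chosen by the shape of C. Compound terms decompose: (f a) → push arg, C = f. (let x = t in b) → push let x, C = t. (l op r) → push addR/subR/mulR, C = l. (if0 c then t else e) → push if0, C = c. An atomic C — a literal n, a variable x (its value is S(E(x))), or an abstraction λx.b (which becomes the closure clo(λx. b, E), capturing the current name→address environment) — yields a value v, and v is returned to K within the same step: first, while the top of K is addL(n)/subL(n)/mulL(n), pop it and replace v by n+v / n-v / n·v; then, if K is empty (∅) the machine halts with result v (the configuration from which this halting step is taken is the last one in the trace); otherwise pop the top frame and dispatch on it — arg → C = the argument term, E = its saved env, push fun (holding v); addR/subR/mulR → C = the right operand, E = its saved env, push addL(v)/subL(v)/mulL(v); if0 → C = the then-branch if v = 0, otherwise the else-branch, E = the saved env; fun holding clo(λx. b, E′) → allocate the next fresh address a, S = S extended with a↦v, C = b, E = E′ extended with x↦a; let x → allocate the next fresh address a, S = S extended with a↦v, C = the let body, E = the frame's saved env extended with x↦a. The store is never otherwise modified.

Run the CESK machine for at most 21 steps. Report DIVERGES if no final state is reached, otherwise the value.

t=0: <C=((if0 1 then 6 else 2) + ((λx. 2) -2)), E=∅, S=∅, K=∅>
t=1: <C=(if0 1 then 6 else 2), E=∅, S=∅, K=[addR]>
t=2: <C=1, E=∅, S=∅, K=[if0 :: addR]>
t=3: <C=2, E=∅, S=∅, K=[addR]>
t=4: <C=((λx. 2) -2), E=∅, S=∅, K=[addL(2)]>
t=5: <C=(λx. 2), E=∅, S=∅, K=[arg :: addL(2)]>
t=6: <C=-2, E=∅, S=∅, K=[fun :: addL(2)]>
t=7: <C=2, E={x↦0}, S={0↦-2}, K=[addL(2)]>
→ final value 4

Answer: 4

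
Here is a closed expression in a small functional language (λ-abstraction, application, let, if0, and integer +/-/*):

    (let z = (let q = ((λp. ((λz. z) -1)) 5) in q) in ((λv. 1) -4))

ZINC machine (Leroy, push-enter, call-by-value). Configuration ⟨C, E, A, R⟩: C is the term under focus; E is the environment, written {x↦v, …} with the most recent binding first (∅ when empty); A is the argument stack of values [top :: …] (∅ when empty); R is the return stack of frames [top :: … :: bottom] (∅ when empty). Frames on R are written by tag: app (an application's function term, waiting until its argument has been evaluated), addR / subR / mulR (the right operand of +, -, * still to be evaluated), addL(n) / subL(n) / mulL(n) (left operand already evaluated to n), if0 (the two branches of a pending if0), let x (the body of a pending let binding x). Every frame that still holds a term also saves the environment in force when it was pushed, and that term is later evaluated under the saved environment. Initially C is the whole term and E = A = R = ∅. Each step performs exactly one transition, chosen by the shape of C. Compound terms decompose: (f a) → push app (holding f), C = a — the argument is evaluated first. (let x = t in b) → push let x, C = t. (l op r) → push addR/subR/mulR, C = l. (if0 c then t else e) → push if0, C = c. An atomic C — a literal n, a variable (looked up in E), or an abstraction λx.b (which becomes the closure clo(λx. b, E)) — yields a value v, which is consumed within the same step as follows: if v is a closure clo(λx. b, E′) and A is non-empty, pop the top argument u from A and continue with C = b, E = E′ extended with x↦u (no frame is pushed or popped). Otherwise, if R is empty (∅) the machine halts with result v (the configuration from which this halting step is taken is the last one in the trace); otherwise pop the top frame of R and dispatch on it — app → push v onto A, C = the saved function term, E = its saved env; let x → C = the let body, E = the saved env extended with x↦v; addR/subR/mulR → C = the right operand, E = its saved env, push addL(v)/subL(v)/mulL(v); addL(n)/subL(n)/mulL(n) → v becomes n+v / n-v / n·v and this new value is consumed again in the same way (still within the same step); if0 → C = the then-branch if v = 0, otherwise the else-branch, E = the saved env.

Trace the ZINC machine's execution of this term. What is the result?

t=0: [C=(let z = (let q = ((λp. ((λz. z) -1)) 5) in q) in ((λv. 1) -4)) | E=∅ | A=∅ | R=∅]
t=1: [C=(let q = ((λp. ((λz. z) -1)) 5) in q) | E=∅ | A=∅ | R=[let z]]
t=2: [C=((λp. ((λz. z) -1)) 5) | E=∅ | A=∅ | R=[let q :: let z]]
t=3: [C=5 | E=∅ | A=∅ | R=[app :: let q :: let z]]
t=4: [C=(λp. ((λz. z) -1)) | E=∅ | A=[5] | R=[let q :: let z]]
t=5: [C=((λz. z) -1) | E={p↦5} | A=∅ | R=[let q :: let z]]
t=6: [C=-1 | E={p↦5} | A=∅ | R=[app :: let q :: let z]]
t=7: [C=(λz. z) | E={p↦5} | A=[-1] | R=[let q :: let z]]
t=8: [C=z | E={z↦-1, p↦5} | A=∅ | R=[let q :: let z]]
t=9: [C=q | E={q↦-1} | A=∅ | R=[let z]]
t=10: [C=((λv. 1) -4) | E={z↦-1} | A=∅ | R=∅]
t=11: [C=-4 | E={z↦-1} | A=∅ | R=[app]]
t=12: [C=(λv. 1) | E={z↦-1} | A=[-4] | R=∅]
t=13: [C=1 | E={v↦-4, z↦-1} | A=∅ | R=∅]
→ final value 1

Answer: 1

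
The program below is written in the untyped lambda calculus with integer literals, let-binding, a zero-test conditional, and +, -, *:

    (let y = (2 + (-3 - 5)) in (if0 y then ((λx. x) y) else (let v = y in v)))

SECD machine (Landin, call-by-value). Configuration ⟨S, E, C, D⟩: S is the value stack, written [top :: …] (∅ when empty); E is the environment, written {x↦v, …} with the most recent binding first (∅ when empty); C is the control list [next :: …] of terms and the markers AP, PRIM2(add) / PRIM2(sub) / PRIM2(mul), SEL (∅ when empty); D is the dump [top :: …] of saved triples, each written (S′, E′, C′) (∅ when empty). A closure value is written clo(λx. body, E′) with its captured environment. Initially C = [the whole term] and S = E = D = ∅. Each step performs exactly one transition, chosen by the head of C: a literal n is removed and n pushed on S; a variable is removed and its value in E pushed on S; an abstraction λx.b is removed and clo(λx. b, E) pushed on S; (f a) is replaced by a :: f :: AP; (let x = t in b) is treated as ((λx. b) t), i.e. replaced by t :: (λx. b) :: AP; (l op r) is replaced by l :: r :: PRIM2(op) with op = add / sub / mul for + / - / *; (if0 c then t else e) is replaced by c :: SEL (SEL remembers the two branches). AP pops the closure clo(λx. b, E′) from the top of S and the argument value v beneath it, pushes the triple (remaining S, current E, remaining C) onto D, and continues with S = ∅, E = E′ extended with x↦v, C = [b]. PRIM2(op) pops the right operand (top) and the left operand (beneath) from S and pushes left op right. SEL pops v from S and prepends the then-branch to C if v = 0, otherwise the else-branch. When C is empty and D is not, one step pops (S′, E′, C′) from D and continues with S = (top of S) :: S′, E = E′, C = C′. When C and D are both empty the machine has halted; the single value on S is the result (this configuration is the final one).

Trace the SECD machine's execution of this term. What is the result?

t=0: [S=∅ | E=∅ | C=[(let y = (2 + (-3 - 5)) in (if0 y then ((λx. x) y) else (let v = y in v)))] | D=∅]
t=1: [S=∅ | E=∅ | C=[(2 + (-3 - 5)) :: (λy. (if0 y then ((λx. x) y) else (let v = y in v))) :: AP] | D=∅]
t=2: [S=∅ | E=∅ | C=[2 :: (-3 - 5) :: PRIM2(add) :: (λy. (if0 y then ((λx. x) y) else (let v = y in v))) :: AP] | D=∅]
t=3: [S=[2] | E=∅ | C=[(-3 - 5) :: PRIM2(add) :: (λy. (if0 y then ((λx. x) y) else (let v = y in v))) :: AP] | D=∅]
t=4: [S=[2] | E=∅ | C=[-3 :: 5 :: PRIM2(sub) :: PRIM2(add) :: (λy. (if0 y then ((λx. x) y) else (let v = y in v))) :: AP] | D=∅]
t=5: [S=[-3 :: 2] | E=∅ | C=[5 :: PRIM2(sub) :: PRIM2(add) :: (λy. (if0 y then ((λx. x) y) else (let v = y in v))) :: AP] | D=∅]
t=6: [S=[5 :: -3 :: 2] | E=∅ | C=[PRIM2(sub) :: PRIM2(add) :: (λy. (if0 y then ((λx. x) y) else (let v = y in v))) :: AP] | D=∅]
t=7: [S=[-8 :: 2] | E=∅ | C=[PRIM2(add) :: (λy. (if0 y then ((λx. x) y) else (let v = y in v))) :: AP] | D=∅]
t=8: [S=[-6] | E=∅ | C=[(λy. (if0 y then ((λx. x) y) else (let v = y in v))) :: AP] | D=∅]
t=9: [S=[clo(λy. (if0 y then ((λx. x) y) else (let v = y in v)), ∅) :: -6] | E=∅ | C=[AP] | D=∅]
t=10: [S=∅ | E={y↦-6} | C=[(if0 y then ((λx. x) y) else (let v = y in v))] | D=[(∅, ∅, ∅)]]
t=11: [S=∅ | E={y↦-6} | C=[y :: SEL] | D=[(∅, ∅, ∅)]]
t=12: [S=[-6] | E={y↦-6} | C=[SEL] | D=[(∅, ∅, ∅)]]
t=13: [S=∅ | E={y↦-6} | C=[(let v = y in v)] | D=[(∅, ∅, ∅)]]
t=14: [S=∅ | E={y↦-6} | C=[y :: (λv. v) :: AP] | D=[(∅, ∅, ∅)]]
t=15: [S=[-6] | E={y↦-6} | C=[(λv. v) :: AP] | D=[(∅, ∅, ∅)]]
t=16: [S=[clo(λv. v, {y↦-6}) :: -6] | E={y↦-6} | C=[AP] | D=[(∅, ∅, ∅)]]
t=17: [S=∅ | E={v↦-6, y↦-6} | C=[v] | D=[(∅, {y↦-6}, ∅) :: (∅, ∅, ∅)]]
t=18: [S=[-6] | E={v↦-6, y↦-6} | C=∅ | D=[(∅, {y↦-6}, ∅) :: (∅, ∅, ∅)]]
t=19: [S=[-6] | E={y↦-6} | C=∅ | D=[(∅, ∅, ∅)]]
t=20: [S=[-6] | E=∅ | C=∅ | D=∅]
→ final value -6

Answer: -6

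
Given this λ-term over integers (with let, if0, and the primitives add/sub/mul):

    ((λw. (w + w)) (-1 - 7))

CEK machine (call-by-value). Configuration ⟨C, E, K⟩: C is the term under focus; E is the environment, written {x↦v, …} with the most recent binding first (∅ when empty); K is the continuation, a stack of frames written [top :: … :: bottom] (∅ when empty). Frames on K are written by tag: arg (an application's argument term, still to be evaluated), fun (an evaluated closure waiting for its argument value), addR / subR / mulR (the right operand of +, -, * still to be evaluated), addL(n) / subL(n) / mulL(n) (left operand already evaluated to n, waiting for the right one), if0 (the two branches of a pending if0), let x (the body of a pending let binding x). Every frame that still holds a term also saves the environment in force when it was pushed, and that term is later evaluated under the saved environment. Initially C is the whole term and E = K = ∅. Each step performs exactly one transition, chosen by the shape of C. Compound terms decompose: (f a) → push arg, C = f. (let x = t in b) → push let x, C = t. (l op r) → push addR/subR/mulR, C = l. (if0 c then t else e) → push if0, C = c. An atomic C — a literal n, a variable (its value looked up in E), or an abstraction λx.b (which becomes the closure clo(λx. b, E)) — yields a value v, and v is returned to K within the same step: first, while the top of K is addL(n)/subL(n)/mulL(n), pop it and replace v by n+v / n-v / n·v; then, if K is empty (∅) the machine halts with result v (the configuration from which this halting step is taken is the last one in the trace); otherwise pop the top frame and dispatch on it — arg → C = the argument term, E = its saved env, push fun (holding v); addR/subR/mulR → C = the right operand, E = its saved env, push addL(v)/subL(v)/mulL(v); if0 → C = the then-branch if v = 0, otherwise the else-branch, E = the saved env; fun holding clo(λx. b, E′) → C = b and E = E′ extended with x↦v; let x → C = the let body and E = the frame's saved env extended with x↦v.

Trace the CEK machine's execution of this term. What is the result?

t=0: <C=((λw. (w + w)) (-1 - 7)), E=∅, K=∅>
t=1: <C=(λw. (w + w)), E=∅, K=[arg]>
t=2: <C=(-1 - 7), E=∅, K=[fun]>
t=3: <C=-1, E=∅, K=[subR :: fun]>
t=4: <C=7, E=∅, K=[subL(-1) :: fun]>
t=5: <C=(w + w), E={w↦-8}, K=∅>
t=6: <C=w, E={w↦-8}, K=[addR]>
t=7: <C=w, E={w↦-8}, K=[addL(-8)]>
→ final value -16

Answer: -16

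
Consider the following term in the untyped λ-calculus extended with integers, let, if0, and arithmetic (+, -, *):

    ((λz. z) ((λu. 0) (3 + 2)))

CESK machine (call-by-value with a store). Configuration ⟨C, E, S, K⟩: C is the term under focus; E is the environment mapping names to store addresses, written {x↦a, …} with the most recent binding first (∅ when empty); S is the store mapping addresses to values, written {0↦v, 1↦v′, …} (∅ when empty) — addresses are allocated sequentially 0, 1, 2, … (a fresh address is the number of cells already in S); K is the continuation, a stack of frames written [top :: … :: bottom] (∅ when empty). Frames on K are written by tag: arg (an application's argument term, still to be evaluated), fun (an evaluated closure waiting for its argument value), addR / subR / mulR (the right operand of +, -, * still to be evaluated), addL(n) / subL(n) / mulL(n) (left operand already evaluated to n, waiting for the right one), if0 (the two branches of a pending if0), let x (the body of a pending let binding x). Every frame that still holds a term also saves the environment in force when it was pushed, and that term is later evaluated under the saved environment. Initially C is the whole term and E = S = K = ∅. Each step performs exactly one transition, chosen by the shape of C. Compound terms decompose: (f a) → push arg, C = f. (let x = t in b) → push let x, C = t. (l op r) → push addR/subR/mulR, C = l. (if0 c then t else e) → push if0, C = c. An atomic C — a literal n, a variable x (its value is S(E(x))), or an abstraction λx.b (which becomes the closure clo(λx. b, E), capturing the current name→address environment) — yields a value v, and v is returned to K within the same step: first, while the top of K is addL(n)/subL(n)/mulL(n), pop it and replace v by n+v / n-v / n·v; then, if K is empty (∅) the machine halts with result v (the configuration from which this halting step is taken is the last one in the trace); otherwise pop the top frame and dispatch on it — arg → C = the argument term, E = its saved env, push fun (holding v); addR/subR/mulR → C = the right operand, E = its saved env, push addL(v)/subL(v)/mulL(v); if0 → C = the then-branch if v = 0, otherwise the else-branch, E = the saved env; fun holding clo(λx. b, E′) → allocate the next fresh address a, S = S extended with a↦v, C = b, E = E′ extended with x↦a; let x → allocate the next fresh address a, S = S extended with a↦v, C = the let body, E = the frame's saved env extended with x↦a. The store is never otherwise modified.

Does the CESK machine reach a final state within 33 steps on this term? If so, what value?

step 0: ⟨C=((λz. z) ((λu. 0) (3 + 2))); E=∅; S=∅; K=∅⟩
step 1: ⟨C=(λz. z); E=∅; S=∅; K=[arg]⟩
step 2: ⟨C=((λu. 0) (3 + 2)); E=∅; S=∅; K=[fun]⟩
step 3: ⟨C=(λu. 0); E=∅; S=∅; K=[arg :: fun]⟩
step 4: ⟨C=(3 + 2); E=∅; S=∅; K=[fun :: fun]⟩
step 5: ⟨C=3; E=∅; S=∅; K=[addR :: fun :: fun]⟩
step 6: ⟨C=2; E=∅; S=∅; K=[addL(3) :: fun :: fun]⟩
step 7: ⟨C=0; E={u↦0}; S={0↦5}; K=[fun]⟩
step 8: ⟨C=z; E={z↦1}; S={0↦5, 1↦0}; K=∅⟩
→ final value 0

Answer: 0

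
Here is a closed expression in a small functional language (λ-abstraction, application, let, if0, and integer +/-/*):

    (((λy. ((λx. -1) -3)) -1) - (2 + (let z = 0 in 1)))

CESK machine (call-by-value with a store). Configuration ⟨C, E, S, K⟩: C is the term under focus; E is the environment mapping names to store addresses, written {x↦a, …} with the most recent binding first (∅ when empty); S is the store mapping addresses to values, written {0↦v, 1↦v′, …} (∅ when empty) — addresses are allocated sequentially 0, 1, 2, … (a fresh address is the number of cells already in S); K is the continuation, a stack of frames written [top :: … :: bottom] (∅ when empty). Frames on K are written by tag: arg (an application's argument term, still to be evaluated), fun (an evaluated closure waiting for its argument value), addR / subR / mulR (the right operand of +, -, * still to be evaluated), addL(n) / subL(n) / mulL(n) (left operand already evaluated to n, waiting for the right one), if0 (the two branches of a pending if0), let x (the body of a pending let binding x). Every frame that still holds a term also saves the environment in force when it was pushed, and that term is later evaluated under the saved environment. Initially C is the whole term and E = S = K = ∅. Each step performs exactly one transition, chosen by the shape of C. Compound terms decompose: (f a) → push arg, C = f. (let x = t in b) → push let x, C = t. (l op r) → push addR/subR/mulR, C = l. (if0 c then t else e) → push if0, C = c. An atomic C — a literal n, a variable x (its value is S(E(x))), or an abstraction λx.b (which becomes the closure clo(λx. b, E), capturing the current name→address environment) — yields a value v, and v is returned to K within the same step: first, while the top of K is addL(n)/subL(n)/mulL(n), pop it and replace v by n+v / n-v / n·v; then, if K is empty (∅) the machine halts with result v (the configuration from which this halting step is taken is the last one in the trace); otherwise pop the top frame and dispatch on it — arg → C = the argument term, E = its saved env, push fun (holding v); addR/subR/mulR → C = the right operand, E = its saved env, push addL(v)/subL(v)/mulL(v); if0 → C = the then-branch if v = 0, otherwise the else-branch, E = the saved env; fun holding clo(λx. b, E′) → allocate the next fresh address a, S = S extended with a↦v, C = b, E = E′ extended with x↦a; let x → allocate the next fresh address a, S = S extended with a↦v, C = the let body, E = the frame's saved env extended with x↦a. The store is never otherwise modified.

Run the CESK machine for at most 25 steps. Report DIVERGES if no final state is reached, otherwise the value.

Answer: -4

Machine steps:
step 0: ⟨C=(((λy. ((λx. -1) -3)) -1) - (2 + (let z = 0 in 1))); E=∅; S=∅; K=∅⟩
step 1: ⟨C=((λy. ((λx. -1) -3)) -1); E=∅; S=∅; K=[subR]⟩
step 2: ⟨C=(λy. ((λx. -1) -3)); E=∅; S=∅; K=[arg :: subR]⟩
step 3: ⟨C=-1; E=∅; S=∅; K=[fun :: subR]⟩
step 4: ⟨C=((λx. -1) -3); E={y↦0}; S={0↦-1}; K=[subR]⟩
step 5: ⟨C=(λx. -1); E={y↦0}; S={0↦-1}; K=[arg :: subR]⟩
step 6: ⟨C=-3; E={y↦0}; S={0↦-1}; K=[fun :: subR]⟩
step 7: ⟨C=-1; E={x↦1, y↦0}; S={0↦-1, 1↦-3}; K=[subR]⟩
step 8: ⟨C=(2 + (let z = 0 in 1)); E=∅; S={0↦-1, 1↦-3}; K=[subL(-1)]⟩
step 9: ⟨C=2; E=∅; S={0↦-1, 1↦-3}; K=[addR :: subL(-1)]⟩
step 10: ⟨C=(let z = 0 in 1); E=∅; S={0↦-1, 1↦-3}; K=[addL(2) :: subL(-1)]⟩
step 11: ⟨C=0; E=∅; S={0↦-1, 1↦-3}; K=[let z :: addL(2) :: subL(-1)]⟩
step 12: ⟨C=1; E={z↦2}; S={0↦-1, 1↦-3, 2↦0}; K=[addL(2) :: subL(-1)]⟩
→ final value -4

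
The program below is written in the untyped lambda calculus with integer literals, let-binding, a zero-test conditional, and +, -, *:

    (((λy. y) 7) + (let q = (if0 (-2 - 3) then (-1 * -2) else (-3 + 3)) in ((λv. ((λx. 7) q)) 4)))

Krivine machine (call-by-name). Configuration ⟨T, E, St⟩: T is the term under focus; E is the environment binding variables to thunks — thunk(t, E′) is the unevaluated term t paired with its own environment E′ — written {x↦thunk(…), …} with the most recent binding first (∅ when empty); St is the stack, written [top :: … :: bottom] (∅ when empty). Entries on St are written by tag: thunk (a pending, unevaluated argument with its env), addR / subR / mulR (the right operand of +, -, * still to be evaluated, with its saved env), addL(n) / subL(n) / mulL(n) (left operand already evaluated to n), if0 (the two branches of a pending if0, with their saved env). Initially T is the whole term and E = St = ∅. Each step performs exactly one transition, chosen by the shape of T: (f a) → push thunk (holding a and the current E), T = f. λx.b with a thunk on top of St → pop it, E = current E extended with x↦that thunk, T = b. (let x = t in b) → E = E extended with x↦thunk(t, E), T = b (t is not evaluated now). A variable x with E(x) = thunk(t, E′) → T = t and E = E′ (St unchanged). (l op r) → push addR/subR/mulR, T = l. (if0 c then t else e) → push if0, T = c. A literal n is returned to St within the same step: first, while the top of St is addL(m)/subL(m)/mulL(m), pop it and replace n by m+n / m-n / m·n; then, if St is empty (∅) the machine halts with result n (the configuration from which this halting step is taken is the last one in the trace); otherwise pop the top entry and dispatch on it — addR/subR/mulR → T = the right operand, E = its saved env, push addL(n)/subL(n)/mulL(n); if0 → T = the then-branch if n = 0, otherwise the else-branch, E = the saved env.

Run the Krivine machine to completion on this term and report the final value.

t=0: [T=(((λy. y) 7) + (let q = (if0 (-2 - 3) then (-1 * -2) else (-3 + 3)) in ((λv. ((λx. 7) q)) 4))) | E=∅ | St=∅]
t=1: [T=((λy. y) 7) | E=∅ | St=[addR]]
t=2: [T=(λy. y) | E=∅ | St=[thunk :: addR]]
t=3: [T=y | E={y↦thunk(7, ∅)} | St=[addR]]
t=4: [T=7 | E=∅ | St=[addR]]
t=5: [T=(let q = (if0 (-2 - 3) then (-1 * -2) else (-3 + 3)) in ((λv. ((λx. 7) q)) 4)) | E=∅ | St=[addL(7)]]
t=6: [T=((λv. ((λx. 7) q)) 4) | E={q↦thunk((if0 (-2 - 3) then (-1 * -2) else (-3 + 3)), ∅)} | St=[addL(7)]]
t=7: [T=(λv. ((λx. 7) q)) | E={q↦thunk((if0 (-2 - 3) then (-1 * -2) else (-3 + 3)), ∅)} | St=[thunk :: addL(7)]]
t=8: [T=((λx. 7) q) | E={v↦thunk(4, {q↦thunk((if0 (-2 - 3) then (-1 * -2) else (-3 + 3)), ∅)}), q↦thunk((if0 (-2 - 3) then (-1 * -2) else (-3 + 3)), ∅)} | St=[addL(7)]]
t=9: [T=(λx. 7) | E={v↦thunk(4, {q↦thunk((if0 (-2 - 3) then (-1 * -2) else (-3 + 3)), ∅)}), q↦thunk((if0 (-2 - 3) then (-1 * -2) else (-3 + 3)), ∅)} | St=[thunk :: addL(7)]]
t=10: [T=7 | E={x↦thunk(q, {v↦thunk(4, {q↦thunk((if0 (-2 - 3) then (-1 * -2) else (-3 + 3)), ∅)}), q↦thunk((if0 (-2 - 3) then (-1 * -2) else (-3 + 3)), ∅)}), v↦thunk(4, {q↦thunk((if0 (-2 - 3) then (-1 * -2) else (-3 + 3)), ∅)}), q↦thunk((if0 (-2 - 3) then (-1 * -2) else (-3 + 3)), ∅)} | St=[addL(7)]]
→ final value 14

Answer: 14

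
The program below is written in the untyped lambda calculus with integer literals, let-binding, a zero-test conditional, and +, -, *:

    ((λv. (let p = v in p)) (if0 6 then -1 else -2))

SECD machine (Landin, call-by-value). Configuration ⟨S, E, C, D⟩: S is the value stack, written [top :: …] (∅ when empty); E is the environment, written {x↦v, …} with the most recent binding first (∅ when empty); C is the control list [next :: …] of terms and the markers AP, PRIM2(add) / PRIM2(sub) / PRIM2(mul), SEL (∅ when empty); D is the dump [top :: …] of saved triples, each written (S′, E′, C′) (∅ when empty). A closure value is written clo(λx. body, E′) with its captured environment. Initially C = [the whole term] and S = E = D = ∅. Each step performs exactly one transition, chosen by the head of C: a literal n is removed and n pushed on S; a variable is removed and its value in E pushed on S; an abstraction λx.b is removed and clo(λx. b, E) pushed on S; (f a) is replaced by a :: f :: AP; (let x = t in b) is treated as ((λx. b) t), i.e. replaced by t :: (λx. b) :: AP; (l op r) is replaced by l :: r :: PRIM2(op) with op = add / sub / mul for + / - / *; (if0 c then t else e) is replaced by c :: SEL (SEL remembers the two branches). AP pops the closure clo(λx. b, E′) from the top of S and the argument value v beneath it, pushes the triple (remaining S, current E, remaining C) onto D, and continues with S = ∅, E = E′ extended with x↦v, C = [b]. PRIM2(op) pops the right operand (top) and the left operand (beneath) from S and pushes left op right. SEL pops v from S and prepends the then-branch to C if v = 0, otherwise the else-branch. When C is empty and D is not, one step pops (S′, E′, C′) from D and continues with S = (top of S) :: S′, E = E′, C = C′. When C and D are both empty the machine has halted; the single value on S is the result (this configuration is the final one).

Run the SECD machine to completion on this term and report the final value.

t=0: ⟨S=∅; E=∅; C=[((λv. (let p = v in p)) (if0 6 then -1 else -2))]; D=∅⟩
t=1: ⟨S=∅; E=∅; C=[(if0 6 then -1 else -2) :: (λv. (let p = v in p)) :: AP]; D=∅⟩
t=2: ⟨S=∅; E=∅; C=[6 :: SEL :: (λv. (let p = v in p)) :: AP]; D=∅⟩
t=3: ⟨S=[6]; E=∅; C=[SEL :: (λv. (let p = v in p)) :: AP]; D=∅⟩
t=4: ⟨S=∅; E=∅; C=[-2 :: (λv. (let p = v in p)) :: AP]; D=∅⟩
t=5: ⟨S=[-2]; E=∅; C=[(λv. (let p = v in p)) :: AP]; D=∅⟩
t=6: ⟨S=[clo(λv. (let p = v in p), ∅) :: -2]; E=∅; C=[AP]; D=∅⟩
t=7: ⟨S=∅; E={v↦-2}; C=[(let p = v in p)]; D=[(∅, ∅, ∅)]⟩
t=8: ⟨S=∅; E={v↦-2}; C=[v :: (λp. p) :: AP]; D=[(∅, ∅, ∅)]⟩
t=9: ⟨S=[-2]; E={v↦-2}; C=[(λp. p) :: AP]; D=[(∅, ∅, ∅)]⟩
t=10: ⟨S=[clo(λp. p, {v↦-2}) :: -2]; E={v↦-2}; C=[AP]; D=[(∅, ∅, ∅)]⟩
t=11: ⟨S=∅; E={p↦-2, v↦-2}; C=[p]; D=[(∅, {v↦-2}, ∅) :: (∅, ∅, ∅)]⟩
t=12: ⟨S=[-2]; E={p↦-2, v↦-2}; C=∅; D=[(∅, {v↦-2}, ∅) :: (∅, ∅, ∅)]⟩
t=13: ⟨S=[-2]; E={v↦-2}; C=∅; D=[(∅, ∅, ∅)]⟩
t=14: ⟨S=[-2]; E=∅; C=∅; D=∅⟩
→ final value -2

Answer: -2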